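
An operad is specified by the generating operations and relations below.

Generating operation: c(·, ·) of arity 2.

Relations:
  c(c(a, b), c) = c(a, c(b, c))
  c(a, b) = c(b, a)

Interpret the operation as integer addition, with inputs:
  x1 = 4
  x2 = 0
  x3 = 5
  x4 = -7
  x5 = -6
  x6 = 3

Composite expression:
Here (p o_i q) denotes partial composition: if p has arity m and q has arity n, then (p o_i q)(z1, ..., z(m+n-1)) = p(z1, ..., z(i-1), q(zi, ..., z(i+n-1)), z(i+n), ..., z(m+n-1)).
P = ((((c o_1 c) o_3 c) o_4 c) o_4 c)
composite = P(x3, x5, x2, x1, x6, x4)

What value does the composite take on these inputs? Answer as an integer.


-1

c(x3, x5) = -1
c(x1, x6) = 7
c(c(x1, x6), x4) = 0
c(x2, c(c(x1, x6), x4)) = 0
c(c(x3, x5), c(x2, c(c(x1, x6), x4))) = -1


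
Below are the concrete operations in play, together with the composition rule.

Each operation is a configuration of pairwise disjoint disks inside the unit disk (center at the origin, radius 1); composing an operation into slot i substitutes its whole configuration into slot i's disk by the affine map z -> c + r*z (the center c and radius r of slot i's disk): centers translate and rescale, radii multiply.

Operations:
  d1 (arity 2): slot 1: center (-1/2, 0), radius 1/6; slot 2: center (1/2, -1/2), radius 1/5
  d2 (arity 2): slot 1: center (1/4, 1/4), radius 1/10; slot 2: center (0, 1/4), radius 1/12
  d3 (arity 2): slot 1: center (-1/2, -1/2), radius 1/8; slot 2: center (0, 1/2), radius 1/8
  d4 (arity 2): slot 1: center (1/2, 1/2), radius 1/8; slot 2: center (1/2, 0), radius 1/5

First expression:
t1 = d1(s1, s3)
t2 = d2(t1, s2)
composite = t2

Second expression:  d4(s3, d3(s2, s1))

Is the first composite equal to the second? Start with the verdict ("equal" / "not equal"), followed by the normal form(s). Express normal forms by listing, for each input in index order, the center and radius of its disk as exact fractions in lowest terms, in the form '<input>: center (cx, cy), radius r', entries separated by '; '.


not equal; first: s1: center (1/5, 1/4), radius 1/60; s2: center (0, 1/4), radius 1/12; s3: center (3/10, 1/5), radius 1/50; second: s1: center (1/2, 1/10), radius 1/40; s2: center (2/5, -1/10), radius 1/40; s3: center (1/2, 1/2), radius 1/8

The first composite normalizes to s1: center (1/5, 1/4), radius 1/60; s2: center (0, 1/4), radius 1/12; s3: center (3/10, 1/5), radius 1/50
The second composite normalizes to s1: center (1/2, 1/10), radius 1/40; s2: center (2/5, -1/10), radius 1/40; s3: center (1/2, 1/2), radius 1/8
They disagree, so not equal.


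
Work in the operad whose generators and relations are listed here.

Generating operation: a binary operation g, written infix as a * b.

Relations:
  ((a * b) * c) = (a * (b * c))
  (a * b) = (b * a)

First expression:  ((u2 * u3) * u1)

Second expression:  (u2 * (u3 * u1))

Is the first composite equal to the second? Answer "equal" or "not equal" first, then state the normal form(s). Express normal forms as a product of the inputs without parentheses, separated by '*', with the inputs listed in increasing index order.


The first expression reduces to u1 * u2 * u3
The second expression reduces to u1 * u2 * u3
One common form — equal.

equal — both sides give u1 * u2 * u3


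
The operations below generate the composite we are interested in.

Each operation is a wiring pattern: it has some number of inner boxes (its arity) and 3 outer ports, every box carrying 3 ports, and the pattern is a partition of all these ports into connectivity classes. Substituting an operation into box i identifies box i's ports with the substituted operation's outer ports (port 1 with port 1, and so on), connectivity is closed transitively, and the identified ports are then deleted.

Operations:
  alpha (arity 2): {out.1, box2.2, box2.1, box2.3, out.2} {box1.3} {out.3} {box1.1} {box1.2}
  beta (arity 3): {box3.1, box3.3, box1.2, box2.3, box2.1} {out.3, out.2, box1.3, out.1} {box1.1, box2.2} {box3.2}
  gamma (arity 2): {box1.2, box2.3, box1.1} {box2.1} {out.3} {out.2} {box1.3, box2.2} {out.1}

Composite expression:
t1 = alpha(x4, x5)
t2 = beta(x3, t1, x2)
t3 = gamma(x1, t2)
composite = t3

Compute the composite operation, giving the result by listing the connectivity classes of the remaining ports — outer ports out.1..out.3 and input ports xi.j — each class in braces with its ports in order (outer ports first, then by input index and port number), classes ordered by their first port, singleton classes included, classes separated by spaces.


Treat the ports identified at gamma as solder joints: merge, then drop.
through alpha, on inputs (x4, x5): {out.1, out.2, x5.1, x5.2, x5.3} {out.3} {x4.1} {x4.2} {x4.3} (out.j = stage outer ports)
through beta, on inputs (x3, x4, x5, x2): {out.1, out.2, out.3, x3.3} {x2.1, x2.3, x3.1, x3.2, x5.1, x5.2, x5.3} {x2.2} {x4.1} {x4.2} {x4.3} (out.j = stage outer ports)
through gamma, on inputs (x1, x3, x4, x5, x2): {out.1} {out.2} {out.3} {x1.1, x1.2, x1.3, x3.3} {x2.1, x2.3, x3.1, x3.2, x5.1, x5.2, x5.3} {x2.2} {x4.1} {x4.2} {x4.3} (out.j = stage outer ports)

{out.1} {out.2} {out.3} {x1.1, x1.2, x1.3, x3.3} {x2.1, x2.3, x3.1, x3.2, x5.1, x5.2, x5.3} {x2.2} {x4.1} {x4.2} {x4.3}


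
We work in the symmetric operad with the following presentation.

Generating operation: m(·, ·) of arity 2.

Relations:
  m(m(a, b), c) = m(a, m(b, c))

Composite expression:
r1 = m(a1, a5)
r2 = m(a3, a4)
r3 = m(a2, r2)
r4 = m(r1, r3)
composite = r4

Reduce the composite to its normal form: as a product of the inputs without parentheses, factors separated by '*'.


a1 * a5 * a2 * a3 * a4

Associativity of m dissolves the nesting; only the a-input order survives.
m(a1, a5) flattens to a1 * a5
m(a3, a4) flattens to a3 * a4
m(a2, m(a3, a4)) flattens to a2 * a3 * a4
m(m(a1, a5), m(a2, m(a3, a4))) flattens to a1 * a5 * a2 * a3 * a4


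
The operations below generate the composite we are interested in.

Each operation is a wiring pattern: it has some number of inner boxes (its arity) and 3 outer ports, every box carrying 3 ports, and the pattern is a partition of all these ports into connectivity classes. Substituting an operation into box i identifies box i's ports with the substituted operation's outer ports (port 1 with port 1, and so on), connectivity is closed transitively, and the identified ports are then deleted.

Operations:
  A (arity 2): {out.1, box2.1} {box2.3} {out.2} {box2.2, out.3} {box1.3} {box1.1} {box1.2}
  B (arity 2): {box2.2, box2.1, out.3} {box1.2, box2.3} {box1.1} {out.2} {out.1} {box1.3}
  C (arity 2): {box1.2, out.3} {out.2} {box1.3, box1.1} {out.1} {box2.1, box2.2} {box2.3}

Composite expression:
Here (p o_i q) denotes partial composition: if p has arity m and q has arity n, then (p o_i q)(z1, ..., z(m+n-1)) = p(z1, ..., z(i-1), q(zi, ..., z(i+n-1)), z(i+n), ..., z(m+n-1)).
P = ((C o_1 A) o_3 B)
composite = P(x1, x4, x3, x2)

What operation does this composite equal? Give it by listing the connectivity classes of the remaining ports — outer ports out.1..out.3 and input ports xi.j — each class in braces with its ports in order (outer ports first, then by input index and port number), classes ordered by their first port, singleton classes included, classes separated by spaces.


{out.1} {out.2} {out.3} {x1.1} {x1.2} {x1.3} {x2.1, x2.2} {x2.3, x3.2} {x3.1} {x3.3} {x4.1, x4.2} {x4.3}

After gluing at C, chains via deleted ports link the x-ports.
the subtree at A composes to {out.1, x4.1} {out.2} {out.3, x4.2} {x1.1} {x1.2} {x1.3} {x4.3} on (x1, x4); out.j = own outer ports
the subtree at B composes to {out.1} {out.2} {out.3, x2.1, x2.2} {x2.3, x3.2} {x3.1} {x3.3} on (x3, x2); out.j = own outer ports
the subtree at C composes to {out.1} {out.2} {out.3} {x1.1} {x1.2} {x1.3} {x2.1, x2.2} {x2.3, x3.2} {x3.1} {x3.3} {x4.1, x4.2} {x4.3} on (x1, x4, x3, x2); out.j = own outer ports


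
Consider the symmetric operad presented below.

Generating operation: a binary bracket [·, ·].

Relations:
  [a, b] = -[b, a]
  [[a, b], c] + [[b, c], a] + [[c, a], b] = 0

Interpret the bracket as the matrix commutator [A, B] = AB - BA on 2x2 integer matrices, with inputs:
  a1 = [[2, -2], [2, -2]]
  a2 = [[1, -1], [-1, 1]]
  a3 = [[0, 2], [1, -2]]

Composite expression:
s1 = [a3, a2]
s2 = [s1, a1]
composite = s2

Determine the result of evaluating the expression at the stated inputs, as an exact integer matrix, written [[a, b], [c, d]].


[[0, 12], [12, 0]]

[a3, a2] = [[-1, -2], [2, 1]]
[[a3, a2], a1] = [[0, 12], [12, 0]]


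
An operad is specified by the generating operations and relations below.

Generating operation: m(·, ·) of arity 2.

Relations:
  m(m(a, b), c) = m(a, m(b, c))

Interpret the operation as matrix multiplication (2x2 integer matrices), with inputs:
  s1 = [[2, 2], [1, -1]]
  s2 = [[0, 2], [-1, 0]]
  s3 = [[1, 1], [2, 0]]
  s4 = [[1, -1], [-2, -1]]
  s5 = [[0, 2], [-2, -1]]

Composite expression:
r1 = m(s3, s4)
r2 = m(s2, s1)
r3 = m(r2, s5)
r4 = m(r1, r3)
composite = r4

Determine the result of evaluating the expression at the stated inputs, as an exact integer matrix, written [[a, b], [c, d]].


[[-12, -2], [0, 16]]

m(s3, s4) = [[-1, -2], [2, -2]]
m(s2, s1) = [[2, -2], [-2, -2]]
m(m(s2, s1), s5) = [[4, 6], [4, -2]]
m(m(s3, s4), m(m(s2, s1), s5)) = [[-12, -2], [0, 16]]


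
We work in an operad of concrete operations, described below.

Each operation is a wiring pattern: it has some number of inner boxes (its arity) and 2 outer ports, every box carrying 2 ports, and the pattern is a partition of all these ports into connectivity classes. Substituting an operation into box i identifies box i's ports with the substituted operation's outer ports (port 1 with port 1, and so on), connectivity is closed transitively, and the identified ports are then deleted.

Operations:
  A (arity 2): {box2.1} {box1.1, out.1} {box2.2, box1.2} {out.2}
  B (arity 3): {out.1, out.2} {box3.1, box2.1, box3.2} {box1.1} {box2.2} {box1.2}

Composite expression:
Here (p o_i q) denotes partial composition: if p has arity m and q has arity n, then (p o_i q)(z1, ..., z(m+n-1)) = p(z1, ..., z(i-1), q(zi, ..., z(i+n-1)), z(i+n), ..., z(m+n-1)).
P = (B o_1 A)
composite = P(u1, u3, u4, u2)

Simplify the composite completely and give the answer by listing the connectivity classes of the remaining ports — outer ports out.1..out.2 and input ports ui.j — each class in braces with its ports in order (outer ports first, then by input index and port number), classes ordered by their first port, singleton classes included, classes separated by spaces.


{out.1, out.2} {u1.1} {u1.2, u3.2} {u2.1, u2.2, u4.1} {u3.1} {u4.2}

Connectivity passes through glued B-boundaries; trace each wire chain.
A over (u1, u3) gives {out.1, u1.1} {out.2} {u1.2, u3.2} {u3.1}, out.j being that stage's outer ports
B over (u1, u3, u4, u2) gives {out.1, out.2} {u1.1} {u1.2, u3.2} {u2.1, u2.2, u4.1} {u3.1} {u4.2}, out.j being that stage's outer ports


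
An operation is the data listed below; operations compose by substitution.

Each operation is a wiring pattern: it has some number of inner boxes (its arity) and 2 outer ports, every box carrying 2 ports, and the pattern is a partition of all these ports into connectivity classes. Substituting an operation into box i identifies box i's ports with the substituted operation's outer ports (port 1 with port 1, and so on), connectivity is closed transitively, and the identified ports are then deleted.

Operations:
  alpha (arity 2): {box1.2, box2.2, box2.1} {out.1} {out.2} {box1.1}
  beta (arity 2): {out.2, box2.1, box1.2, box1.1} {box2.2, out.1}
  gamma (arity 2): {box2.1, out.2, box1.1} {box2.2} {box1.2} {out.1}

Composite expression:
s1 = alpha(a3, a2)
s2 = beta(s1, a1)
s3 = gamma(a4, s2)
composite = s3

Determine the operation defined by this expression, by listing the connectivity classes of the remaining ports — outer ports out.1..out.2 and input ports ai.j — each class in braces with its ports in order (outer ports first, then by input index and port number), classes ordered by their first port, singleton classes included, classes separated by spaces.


{out.1} {out.2, a1.2, a4.1} {a1.1} {a2.1, a2.2, a3.2} {a3.1} {a4.2}


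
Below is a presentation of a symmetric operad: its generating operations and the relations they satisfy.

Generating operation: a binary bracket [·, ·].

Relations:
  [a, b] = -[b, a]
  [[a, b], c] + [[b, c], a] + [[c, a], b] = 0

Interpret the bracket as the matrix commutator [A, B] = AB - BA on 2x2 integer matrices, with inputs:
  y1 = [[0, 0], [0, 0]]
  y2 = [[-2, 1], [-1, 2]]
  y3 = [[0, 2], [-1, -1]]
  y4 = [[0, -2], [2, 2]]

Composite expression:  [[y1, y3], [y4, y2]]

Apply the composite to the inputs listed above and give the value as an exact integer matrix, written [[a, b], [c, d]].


[[0, 0], [0, 0]]


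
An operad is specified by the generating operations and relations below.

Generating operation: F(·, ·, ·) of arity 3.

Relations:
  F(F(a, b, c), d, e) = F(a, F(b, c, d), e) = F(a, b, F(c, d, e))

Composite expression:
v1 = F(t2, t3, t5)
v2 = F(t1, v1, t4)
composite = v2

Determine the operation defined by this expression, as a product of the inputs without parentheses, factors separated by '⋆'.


t1 ⋆ t2 ⋆ t3 ⋆ t5 ⋆ t4

Associativity of F dissolves the nesting; only the t-input order survives.
F(t2, t3, t5) unparenthesizes to t2 ⋆ t3 ⋆ t5
F(t1, F(t2, t3, t5), t4) unparenthesizes to t1 ⋆ t2 ⋆ t3 ⋆ t5 ⋆ t4


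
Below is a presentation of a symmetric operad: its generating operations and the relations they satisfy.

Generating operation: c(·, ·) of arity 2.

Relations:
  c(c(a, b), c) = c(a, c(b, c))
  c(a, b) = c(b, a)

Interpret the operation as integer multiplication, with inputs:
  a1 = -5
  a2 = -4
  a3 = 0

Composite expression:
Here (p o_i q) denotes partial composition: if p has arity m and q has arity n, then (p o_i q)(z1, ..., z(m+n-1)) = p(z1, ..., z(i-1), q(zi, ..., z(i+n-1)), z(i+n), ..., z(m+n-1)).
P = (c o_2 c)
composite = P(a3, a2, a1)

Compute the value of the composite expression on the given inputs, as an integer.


0


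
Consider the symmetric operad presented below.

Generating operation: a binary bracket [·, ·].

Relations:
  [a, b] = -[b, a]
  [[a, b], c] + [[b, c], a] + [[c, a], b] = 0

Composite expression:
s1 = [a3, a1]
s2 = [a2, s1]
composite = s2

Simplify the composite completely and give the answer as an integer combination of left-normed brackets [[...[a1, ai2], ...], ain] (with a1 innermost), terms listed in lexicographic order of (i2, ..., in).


Left-normed coefficients sit on the a1-initial expansion words.
Composite bracket: [a2, [a3, a1]]
Applying ab - ba throughout gives 4 signed words (2^2 = 4).
Only words starting with a1 matter:
  sign of a1a3a2 is +1, so it contributes +[[a1, a3], a2]

[[a1, a3], a2]


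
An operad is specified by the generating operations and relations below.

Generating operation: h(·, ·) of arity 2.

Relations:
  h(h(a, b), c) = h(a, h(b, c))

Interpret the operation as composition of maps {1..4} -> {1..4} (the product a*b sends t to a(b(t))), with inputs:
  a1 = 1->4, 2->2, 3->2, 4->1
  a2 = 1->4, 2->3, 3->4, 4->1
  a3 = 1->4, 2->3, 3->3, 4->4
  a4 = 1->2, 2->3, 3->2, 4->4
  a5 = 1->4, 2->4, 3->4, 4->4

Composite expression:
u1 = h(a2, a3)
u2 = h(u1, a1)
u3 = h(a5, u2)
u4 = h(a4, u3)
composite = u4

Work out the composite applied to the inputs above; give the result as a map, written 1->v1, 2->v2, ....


1->4, 2->4, 3->4, 4->4

h(a2, a3) = 1->1, 2->4, 3->4, 4->1
h(h(a2, a3), a1) = 1->1, 2->4, 3->4, 4->1
h(a5, h(h(a2, a3), a1)) = 1->4, 2->4, 3->4, 4->4
h(a4, h(a5, h(h(a2, a3), a1))) = 1->4, 2->4, 3->4, 4->4


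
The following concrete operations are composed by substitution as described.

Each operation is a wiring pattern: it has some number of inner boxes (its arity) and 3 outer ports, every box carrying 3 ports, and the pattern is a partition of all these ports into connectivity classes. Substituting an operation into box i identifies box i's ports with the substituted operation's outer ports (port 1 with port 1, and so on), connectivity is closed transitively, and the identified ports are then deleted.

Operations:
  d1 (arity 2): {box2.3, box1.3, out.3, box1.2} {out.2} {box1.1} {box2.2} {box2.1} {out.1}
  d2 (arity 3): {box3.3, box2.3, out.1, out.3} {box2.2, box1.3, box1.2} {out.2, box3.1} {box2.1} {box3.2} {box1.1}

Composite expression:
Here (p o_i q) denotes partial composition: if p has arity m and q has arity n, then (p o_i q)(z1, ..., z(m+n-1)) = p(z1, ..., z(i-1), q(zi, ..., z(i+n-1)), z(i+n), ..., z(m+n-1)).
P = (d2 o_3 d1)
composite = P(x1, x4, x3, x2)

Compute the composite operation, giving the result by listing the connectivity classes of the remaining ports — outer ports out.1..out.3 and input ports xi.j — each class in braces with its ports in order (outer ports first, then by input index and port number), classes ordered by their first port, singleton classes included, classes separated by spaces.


{out.1, out.3, x2.3, x3.2, x3.3, x4.3} {out.2} {x1.1} {x1.2, x1.3, x4.2} {x2.1} {x2.2} {x3.1} {x4.1}

Connectivity passes through glued d2-boundaries; trace each wire chain.
composing d1 on (x3, x2), with out.j its own outer ports: {out.1} {out.2} {out.3, x2.3, x3.2, x3.3} {x2.1} {x2.2} {x3.1}
composing d2 on (x1, x4, x3, x2), with out.j its own outer ports: {out.1, out.3, x2.3, x3.2, x3.3, x4.3} {out.2} {x1.1} {x1.2, x1.3, x4.2} {x2.1} {x2.2} {x3.1} {x4.1}


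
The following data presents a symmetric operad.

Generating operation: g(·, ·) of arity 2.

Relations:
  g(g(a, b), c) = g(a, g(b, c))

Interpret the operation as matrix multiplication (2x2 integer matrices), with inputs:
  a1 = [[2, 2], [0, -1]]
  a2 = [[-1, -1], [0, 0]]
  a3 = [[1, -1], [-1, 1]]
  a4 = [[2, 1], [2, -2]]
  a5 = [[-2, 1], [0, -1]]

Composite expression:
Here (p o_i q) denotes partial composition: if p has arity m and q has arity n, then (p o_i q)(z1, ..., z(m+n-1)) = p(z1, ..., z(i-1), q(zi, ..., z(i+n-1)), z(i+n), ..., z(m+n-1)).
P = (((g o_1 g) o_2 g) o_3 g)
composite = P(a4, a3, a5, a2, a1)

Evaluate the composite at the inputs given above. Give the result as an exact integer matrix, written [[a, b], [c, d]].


[[4, 2], [16, 8]]

g(a5, a2) = [[2, 2], [0, 0]]
g(a3, g(a5, a2)) = [[2, 2], [-2, -2]]
g(a4, g(a3, g(a5, a2))) = [[2, 2], [8, 8]]
g(g(a4, g(a3, g(a5, a2))), a1) = [[4, 2], [16, 8]]


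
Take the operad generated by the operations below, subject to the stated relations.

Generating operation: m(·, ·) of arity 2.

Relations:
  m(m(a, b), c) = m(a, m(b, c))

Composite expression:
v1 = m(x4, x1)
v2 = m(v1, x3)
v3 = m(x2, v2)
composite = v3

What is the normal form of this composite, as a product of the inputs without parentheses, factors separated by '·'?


x2 · x4 · x1 · x3

The m-tree's shape is irrelevant; the x-reading-order decides.
m(x4, x1) spells out as x4 · x1
m(m(x4, x1), x3) spells out as x4 · x1 · x3
m(x2, m(m(x4, x1), x3)) spells out as x2 · x4 · x1 · x3


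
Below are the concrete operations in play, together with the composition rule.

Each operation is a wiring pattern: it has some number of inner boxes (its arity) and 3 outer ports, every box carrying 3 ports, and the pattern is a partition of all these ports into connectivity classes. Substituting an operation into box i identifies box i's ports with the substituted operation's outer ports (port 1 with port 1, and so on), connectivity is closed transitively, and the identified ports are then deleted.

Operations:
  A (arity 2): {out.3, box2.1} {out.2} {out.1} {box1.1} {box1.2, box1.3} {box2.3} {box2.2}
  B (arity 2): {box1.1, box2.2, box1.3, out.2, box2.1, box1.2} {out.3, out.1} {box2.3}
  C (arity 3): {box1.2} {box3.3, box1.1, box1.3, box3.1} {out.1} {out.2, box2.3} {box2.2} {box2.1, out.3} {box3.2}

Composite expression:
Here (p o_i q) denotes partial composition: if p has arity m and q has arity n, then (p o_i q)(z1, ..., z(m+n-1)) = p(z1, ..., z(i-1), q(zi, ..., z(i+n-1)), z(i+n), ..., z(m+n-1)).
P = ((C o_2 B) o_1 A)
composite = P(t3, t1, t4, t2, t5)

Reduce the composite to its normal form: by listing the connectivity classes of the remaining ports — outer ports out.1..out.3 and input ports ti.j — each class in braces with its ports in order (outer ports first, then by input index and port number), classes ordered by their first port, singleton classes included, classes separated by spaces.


{out.1} {out.2, out.3} {t1.1, t5.1, t5.3} {t1.2} {t1.3} {t2.1, t2.2, t4.1, t4.2, t4.3} {t2.3} {t3.1} {t3.2, t3.3} {t5.2}

After gluing at C, chains via deleted ports link the t-ports.
A over (t3, t1) gives {out.1} {out.2} {out.3, t1.1} {t1.2} {t1.3} {t3.1} {t3.2, t3.3}, out.j being that stage's outer ports
B over (t4, t2) gives {out.1, out.3} {out.2, t2.1, t2.2, t4.1, t4.2, t4.3} {t2.3}, out.j being that stage's outer ports
C over (t3, t1, t4, t2, t5) gives {out.1} {out.2, out.3} {t1.1, t5.1, t5.3} {t1.2} {t1.3} {t2.1, t2.2, t4.1, t4.2, t4.3} {t2.3} {t3.1} {t3.2, t3.3} {t5.2}, out.j being that stage's outer ports


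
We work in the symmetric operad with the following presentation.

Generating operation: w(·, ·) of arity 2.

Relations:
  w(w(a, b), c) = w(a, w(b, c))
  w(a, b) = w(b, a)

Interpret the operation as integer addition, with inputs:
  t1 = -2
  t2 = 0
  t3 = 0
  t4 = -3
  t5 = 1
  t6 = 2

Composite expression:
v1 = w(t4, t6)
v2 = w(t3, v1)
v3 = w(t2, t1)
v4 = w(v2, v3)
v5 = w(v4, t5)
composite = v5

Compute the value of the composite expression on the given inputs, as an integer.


-2

w(t4, t6) = -1
w(t3, w(t4, t6)) = -1
w(t2, t1) = -2
w(w(t3, w(t4, t6)), w(t2, t1)) = -3
w(w(w(t3, w(t4, t6)), w(t2, t1)), t5) = -2


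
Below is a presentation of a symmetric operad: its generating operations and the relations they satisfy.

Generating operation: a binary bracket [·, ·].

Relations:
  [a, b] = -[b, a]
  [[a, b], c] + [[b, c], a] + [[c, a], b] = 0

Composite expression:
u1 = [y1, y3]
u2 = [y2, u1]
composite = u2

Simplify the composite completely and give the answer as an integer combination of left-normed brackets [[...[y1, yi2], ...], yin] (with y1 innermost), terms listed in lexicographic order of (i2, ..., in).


-[[y1, y3], y2]

In the tensor algebra, words opening y1 carry the y1-anchored form.
Composite bracket: [y2, [y1, y3]]
Full expansion: 4 signed words from ab - ba (2^2 = 4).
Coefficients come from the y1-initial words:
  y1y3y2 (sign -1) contributes -[[y1, y3], y2]


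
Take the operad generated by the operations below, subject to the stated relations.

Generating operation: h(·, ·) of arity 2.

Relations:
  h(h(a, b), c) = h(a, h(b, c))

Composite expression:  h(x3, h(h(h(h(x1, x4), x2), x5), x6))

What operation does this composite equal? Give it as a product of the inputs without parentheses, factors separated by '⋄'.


x3 ⋄ x1 ⋄ x4 ⋄ x2 ⋄ x5 ⋄ x6

The h-tree's shape is irrelevant; the x-reading-order decides.
h(x1, x4) unparenthesizes to x1 ⋄ x4
h(h(x1, x4), x2) unparenthesizes to x1 ⋄ x4 ⋄ x2
h(h(h(x1, x4), x2), x5) unparenthesizes to x1 ⋄ x4 ⋄ x2 ⋄ x5
h(h(h(h(x1, x4), x2), x5), x6) unparenthesizes to x1 ⋄ x4 ⋄ x2 ⋄ x5 ⋄ x6
h(x3, h(h(h(h(x1, x4), x2), x5), x6)) unparenthesizes to x3 ⋄ x1 ⋄ x4 ⋄ x2 ⋄ x5 ⋄ x6


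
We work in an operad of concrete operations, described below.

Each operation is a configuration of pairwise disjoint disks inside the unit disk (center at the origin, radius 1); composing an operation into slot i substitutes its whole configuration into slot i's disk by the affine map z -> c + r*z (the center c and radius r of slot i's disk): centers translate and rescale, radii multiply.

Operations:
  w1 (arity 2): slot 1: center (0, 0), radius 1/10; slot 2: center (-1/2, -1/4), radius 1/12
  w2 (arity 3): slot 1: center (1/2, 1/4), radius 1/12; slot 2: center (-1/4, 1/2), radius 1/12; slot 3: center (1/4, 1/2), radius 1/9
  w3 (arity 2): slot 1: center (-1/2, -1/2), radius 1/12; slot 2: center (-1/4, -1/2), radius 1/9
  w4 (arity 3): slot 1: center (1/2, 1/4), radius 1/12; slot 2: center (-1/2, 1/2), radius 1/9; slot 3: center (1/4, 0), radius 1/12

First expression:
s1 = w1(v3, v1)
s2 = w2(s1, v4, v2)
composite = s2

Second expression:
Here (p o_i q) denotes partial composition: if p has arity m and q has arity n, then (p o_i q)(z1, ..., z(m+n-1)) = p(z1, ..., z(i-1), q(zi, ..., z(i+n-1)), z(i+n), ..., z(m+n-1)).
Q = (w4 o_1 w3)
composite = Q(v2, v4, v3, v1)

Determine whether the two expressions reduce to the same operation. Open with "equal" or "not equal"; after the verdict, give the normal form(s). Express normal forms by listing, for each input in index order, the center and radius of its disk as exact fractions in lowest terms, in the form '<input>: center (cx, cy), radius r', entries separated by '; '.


not equal; the first gives v1: center (11/24, 11/48), radius 1/144; v2: center (1/4, 1/2), radius 1/9; v3: center (1/2, 1/4), radius 1/120; v4: center (-1/4, 1/2), radius 1/12 and the second v1: center (1/4, 0), radius 1/12; v2: center (11/24, 5/24), radius 1/144; v3: center (-1/2, 1/2), radius 1/9; v4: center (23/48, 5/24), radius 1/108

Reducing the first expression gives v1: center (11/24, 11/48), radius 1/144; v2: center (1/4, 1/2), radius 1/9; v3: center (1/2, 1/4), radius 1/120; v4: center (-1/4, 1/2), radius 1/12
Reducing the second expression gives v1: center (1/4, 0), radius 1/12; v2: center (11/24, 5/24), radius 1/144; v3: center (-1/2, 1/2), radius 1/9; v4: center (23/48, 5/24), radius 1/108
The normal forms differ: not equal.


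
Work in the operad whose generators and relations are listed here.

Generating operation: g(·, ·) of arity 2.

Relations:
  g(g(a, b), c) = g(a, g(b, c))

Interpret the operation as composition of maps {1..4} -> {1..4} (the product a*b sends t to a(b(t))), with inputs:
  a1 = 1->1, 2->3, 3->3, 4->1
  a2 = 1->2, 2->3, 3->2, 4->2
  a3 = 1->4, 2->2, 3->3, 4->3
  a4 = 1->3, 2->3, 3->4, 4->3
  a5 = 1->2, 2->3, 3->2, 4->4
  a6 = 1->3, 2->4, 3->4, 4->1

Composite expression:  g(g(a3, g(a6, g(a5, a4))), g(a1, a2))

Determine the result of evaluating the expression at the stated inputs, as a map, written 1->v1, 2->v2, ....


g(a5, a4) = 1->2, 2->2, 3->4, 4->2
g(a6, g(a5, a4)) = 1->4, 2->4, 3->1, 4->4
g(a3, g(a6, g(a5, a4))) = 1->3, 2->3, 3->4, 4->3
g(a1, a2) = 1->3, 2->3, 3->3, 4->3
g(g(a3, g(a6, g(a5, a4))), g(a1, a2)) = 1->4, 2->4, 3->4, 4->4

1->4, 2->4, 3->4, 4->4


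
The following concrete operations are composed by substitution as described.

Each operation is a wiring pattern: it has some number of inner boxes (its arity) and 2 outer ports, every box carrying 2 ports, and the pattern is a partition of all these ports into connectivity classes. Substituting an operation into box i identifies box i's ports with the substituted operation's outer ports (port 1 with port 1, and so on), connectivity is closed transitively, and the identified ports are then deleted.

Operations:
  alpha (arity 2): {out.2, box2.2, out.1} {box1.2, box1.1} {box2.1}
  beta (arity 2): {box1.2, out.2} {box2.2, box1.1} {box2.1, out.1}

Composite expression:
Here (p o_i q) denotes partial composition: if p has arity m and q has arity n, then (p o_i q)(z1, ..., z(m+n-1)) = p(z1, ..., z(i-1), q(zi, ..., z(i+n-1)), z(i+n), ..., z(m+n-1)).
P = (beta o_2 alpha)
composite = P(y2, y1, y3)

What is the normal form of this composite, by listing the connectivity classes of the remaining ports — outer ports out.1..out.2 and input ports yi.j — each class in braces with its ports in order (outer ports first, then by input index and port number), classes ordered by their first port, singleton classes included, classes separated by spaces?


{out.1, y2.1, y3.2} {out.2, y2.2} {y1.1, y1.2} {y3.1}

Two ports join when wires chain via beta-identified ports.
stage alpha: inputs (y1, y3), connectivity {out.1, out.2, y3.2} {y1.1, y1.2} {y3.1}, out.j its boundary
stage beta: inputs (y2, y1, y3), connectivity {out.1, y2.1, y3.2} {out.2, y2.2} {y1.1, y1.2} {y3.1}, out.j its boundary


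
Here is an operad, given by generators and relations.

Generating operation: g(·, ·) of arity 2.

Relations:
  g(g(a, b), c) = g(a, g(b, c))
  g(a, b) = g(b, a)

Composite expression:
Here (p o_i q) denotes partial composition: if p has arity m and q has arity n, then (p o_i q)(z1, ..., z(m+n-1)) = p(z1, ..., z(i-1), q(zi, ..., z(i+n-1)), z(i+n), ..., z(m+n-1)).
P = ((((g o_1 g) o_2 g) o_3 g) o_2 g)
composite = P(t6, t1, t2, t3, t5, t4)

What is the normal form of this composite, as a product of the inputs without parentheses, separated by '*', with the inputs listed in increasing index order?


t1 * t2 * t3 * t4 * t5 * t6

Shape and order are irrelevant to g; the t-input set decides.
g(t1, t2) flattens to t1 * t2
g(t3, t5) flattens to t3 * t5
g(g(t1, t2), g(t3, t5)) flattens to t1 * t2 * t3 * t5
g(t6, g(g(t1, t2), g(t3, t5))) flattens to t6 * t1 * t2 * t3 * t5
g(g(t6, g(g(t1, t2), g(t3, t5))), t4) flattens to t6 * t1 * t2 * t3 * t5 * t4
commutativity sorts the factors: t1 * t2 * t3 * t4 * t5 * t6


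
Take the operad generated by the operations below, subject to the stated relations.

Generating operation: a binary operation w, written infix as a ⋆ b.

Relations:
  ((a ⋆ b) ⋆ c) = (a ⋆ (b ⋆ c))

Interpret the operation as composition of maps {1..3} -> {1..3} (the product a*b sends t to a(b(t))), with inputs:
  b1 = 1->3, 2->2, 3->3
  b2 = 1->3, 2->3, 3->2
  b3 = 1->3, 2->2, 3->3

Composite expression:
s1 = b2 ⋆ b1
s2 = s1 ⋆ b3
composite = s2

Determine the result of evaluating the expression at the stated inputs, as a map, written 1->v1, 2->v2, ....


(b2 ⋆ b1) = 1->2, 2->3, 3->2
((b2 ⋆ b1) ⋆ b3) = 1->2, 2->3, 3->2

1->2, 2->3, 3->2


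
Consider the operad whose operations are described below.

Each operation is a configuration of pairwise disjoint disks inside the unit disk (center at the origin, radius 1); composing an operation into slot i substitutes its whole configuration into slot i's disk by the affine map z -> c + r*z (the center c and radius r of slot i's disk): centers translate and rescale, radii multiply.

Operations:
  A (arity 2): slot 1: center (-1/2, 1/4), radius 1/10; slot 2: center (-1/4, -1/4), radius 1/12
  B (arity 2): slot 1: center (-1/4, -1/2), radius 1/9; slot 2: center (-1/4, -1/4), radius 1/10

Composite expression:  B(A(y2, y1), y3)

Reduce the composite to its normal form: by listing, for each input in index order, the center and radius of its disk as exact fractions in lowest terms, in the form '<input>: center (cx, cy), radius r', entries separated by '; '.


y1: center (-5/18, -19/36), radius 1/108; y2: center (-11/36, -17/36), radius 1/90; y3: center (-1/4, -1/4), radius 1/10

Follow each y-input down from B: c' goes to c + r*c', radius to r*r'.
input y2: applying the 2 nested substitutions gives center (-11/36, -17/36), radius 1/90
input y1: applying the 2 nested substitutions gives center (-5/18, -19/36), radius 1/108
input y3: applying the 1 nested substitution gives center (-1/4, -1/4), radius 1/10


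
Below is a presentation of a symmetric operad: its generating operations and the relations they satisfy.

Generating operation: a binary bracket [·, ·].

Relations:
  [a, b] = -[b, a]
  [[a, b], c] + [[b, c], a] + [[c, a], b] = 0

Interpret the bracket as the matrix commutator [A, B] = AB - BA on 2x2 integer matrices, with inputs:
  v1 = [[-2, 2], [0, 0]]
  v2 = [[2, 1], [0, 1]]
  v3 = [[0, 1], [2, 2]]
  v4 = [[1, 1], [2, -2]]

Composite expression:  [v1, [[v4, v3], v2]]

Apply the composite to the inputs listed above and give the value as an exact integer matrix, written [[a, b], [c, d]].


[v4, v3] = [[0, 5], [-10, 0]]
[[v4, v3], v2] = [[10, -5], [-10, -10]]
[v1, [[v4, v3], v2]] = [[-20, -30], [-20, 20]]

[[-20, -30], [-20, 20]]


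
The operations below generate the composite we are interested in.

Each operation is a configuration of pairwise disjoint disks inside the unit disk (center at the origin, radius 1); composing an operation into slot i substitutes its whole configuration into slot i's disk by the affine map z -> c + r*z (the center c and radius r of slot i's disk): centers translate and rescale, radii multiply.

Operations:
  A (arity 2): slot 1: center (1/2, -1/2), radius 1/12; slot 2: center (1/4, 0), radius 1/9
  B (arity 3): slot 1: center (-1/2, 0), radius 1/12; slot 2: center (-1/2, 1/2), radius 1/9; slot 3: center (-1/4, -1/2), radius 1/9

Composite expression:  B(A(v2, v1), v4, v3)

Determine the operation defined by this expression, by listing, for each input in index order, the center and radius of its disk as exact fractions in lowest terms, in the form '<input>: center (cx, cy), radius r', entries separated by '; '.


v1: center (-23/48, 0), radius 1/108; v2: center (-11/24, -1/24), radius 1/144; v3: center (-1/4, -1/2), radius 1/9; v4: center (-1/2, 1/2), radius 1/9

Nesting under B composes maps z -> c + r*z down each v-path.
for v2, the 2-step affine chain lands on center (-11/24, -1/24), radius 1/144
for v1, the 2-step affine chain lands on center (-23/48, 0), radius 1/108
for v4, the 1-step affine chain lands on center (-1/2, 1/2), radius 1/9
for v3, the 1-step affine chain lands on center (-1/4, -1/2), radius 1/9


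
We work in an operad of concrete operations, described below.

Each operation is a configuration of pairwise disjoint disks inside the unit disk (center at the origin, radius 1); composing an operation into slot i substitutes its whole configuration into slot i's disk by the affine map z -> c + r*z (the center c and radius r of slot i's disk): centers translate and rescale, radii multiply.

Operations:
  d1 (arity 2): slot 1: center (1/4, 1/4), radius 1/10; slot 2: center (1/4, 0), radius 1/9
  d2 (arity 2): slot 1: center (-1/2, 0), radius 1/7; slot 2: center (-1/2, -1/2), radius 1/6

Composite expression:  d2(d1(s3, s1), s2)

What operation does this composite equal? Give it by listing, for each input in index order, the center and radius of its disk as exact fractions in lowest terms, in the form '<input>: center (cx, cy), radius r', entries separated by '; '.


s1: center (-13/28, 0), radius 1/63; s2: center (-1/2, -1/2), radius 1/6; s3: center (-13/28, 1/28), radius 1/70

Nesting under d2 composes maps z -> c + r*z down each s-path.
tracing s3 down its 2-map path: center (-13/28, 1/28), radius 1/70
tracing s1 down its 2-map path: center (-13/28, 0), radius 1/63
tracing s2 down its 1-map path: center (-1/2, -1/2), radius 1/6


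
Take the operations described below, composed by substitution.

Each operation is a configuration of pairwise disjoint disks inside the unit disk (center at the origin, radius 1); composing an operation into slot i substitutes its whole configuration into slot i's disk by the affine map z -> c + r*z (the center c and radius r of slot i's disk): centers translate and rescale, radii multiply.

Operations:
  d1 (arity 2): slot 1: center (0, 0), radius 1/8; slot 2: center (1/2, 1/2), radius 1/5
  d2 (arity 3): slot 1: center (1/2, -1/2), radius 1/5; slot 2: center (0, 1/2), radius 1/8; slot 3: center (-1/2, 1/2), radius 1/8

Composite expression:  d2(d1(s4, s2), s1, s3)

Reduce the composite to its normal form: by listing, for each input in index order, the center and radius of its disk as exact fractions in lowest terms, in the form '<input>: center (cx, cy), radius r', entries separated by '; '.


s1: center (0, 1/2), radius 1/8; s2: center (3/5, -2/5), radius 1/25; s3: center (-1/2, 1/2), radius 1/8; s4: center (1/2, -1/2), radius 1/40

Affine substitution under d2: radii multiply and s-centers shift.
tracing s4 down its 2-map path: center (1/2, -1/2), radius 1/40
tracing s2 down its 2-map path: center (3/5, -2/5), radius 1/25
tracing s1 down its 1-map path: center (0, 1/2), radius 1/8
tracing s3 down its 1-map path: center (-1/2, 1/2), radius 1/8


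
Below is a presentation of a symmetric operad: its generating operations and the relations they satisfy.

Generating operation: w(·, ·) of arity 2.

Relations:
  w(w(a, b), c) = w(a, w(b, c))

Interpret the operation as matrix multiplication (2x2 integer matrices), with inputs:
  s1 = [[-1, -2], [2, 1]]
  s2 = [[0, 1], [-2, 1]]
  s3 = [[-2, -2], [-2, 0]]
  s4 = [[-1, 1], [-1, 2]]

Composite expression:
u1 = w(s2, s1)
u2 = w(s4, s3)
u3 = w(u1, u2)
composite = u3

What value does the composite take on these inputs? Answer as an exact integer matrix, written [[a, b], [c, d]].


[[-2, 6], [-10, 18]]

w(s2, s1) = [[2, 1], [4, 5]]
w(s4, s3) = [[0, 2], [-2, 2]]
w(w(s2, s1), w(s4, s3)) = [[-2, 6], [-10, 18]]


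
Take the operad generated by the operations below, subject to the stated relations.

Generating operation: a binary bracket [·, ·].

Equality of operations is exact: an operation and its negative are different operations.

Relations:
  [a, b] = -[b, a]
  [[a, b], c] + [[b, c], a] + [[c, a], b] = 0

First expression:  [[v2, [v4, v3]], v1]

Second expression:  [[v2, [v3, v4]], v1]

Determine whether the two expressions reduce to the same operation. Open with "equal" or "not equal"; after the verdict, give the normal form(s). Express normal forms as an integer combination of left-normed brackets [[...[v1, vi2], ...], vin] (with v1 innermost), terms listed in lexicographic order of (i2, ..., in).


not equal; first: [[[v1, v2], v3], v4] - [[[v1, v2], v4], v3] - [[[v1, v3], v4], v2] + [[[v1, v4], v3], v2]; second: -[[[v1, v2], v3], v4] + [[[v1, v2], v4], v3] + [[[v1, v3], v4], v2] - [[[v1, v4], v3], v2]

The first expression reduces to [[[v1, v2], v3], v4] - [[[v1, v2], v4], v3] - [[[v1, v3], v4], v2] + [[[v1, v4], v3], v2]
The second expression reduces to -[[[v1, v2], v3], v4] + [[[v1, v2], v4], v3] + [[[v1, v3], v4], v2] - [[[v1, v4], v3], v2]
The forms do not match — not equal.


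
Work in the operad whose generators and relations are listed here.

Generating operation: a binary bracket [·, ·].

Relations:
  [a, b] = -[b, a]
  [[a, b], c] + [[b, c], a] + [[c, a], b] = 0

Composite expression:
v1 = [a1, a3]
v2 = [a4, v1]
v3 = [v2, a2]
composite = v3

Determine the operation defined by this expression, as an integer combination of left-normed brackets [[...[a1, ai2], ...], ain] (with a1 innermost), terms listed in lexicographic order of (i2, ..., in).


Left-normed coefficients sit on the a1-initial expansion words.
Composite bracket: [[a4, [a1, a3]], a2]
Applying ab - ba throughout gives 8 signed words (2^3 = 8).
The a1-initial words carry the normal form:
  word a1a3a4a2 has sign -1, contributing -[[[a1, a3], a4], a2]

-[[[a1, a3], a4], a2]


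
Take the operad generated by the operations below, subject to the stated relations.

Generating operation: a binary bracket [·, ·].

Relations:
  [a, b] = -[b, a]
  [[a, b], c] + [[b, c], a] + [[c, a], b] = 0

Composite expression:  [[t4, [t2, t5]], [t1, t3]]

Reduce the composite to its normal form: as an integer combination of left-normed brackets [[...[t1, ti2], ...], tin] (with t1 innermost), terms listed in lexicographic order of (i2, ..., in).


[[[[t1, t3], t2], t5], t4] - [[[[t1, t3], t4], t2], t5] + [[[[t1, t3], t4], t5], t2] - [[[[t1, t3], t5], t2], t4]

A multilinear Lie element is pinned by t1-initial words (t1 innermost).
Composite bracket: [[t4, [t2, t5]], [t1, t3]]
Expanding via [a, b] = ab - ba: 16 signed words (2^4 = 16).
Only words starting with t1 matter:
  sign of t1t3t2t5t4 is +1, so it contributes +[[[[t1, t3], t2], t5], t4]
  sign of t1t3t4t2t5 is -1, so it contributes -[[[[t1, t3], t4], t2], t5]
  sign of t1t3t4t5t2 is +1, so it contributes +[[[[t1, t3], t4], t5], t2]
  sign of t1t3t5t2t4 is -1, so it contributes -[[[[t1, t3], t5], t2], t4]


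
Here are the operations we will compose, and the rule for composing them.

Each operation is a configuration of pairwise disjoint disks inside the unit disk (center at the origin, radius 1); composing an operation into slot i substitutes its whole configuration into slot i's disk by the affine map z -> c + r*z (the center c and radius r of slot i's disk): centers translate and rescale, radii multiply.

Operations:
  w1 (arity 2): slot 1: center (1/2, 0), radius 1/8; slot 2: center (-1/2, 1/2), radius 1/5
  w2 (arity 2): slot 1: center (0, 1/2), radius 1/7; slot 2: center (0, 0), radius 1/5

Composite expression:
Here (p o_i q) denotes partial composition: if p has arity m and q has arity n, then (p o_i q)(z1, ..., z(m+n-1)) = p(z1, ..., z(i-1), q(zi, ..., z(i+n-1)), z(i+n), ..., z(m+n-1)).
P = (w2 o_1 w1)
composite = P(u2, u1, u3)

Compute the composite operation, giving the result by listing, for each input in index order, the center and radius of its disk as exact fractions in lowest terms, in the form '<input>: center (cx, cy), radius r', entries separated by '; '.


u1: center (-1/14, 4/7), radius 1/35; u2: center (1/14, 1/2), radius 1/56; u3: center (0, 0), radius 1/5

Nesting under w2 composes maps z -> c + r*z down each u-path.
input u2: applying the 2 nested substitutions gives center (1/14, 1/2), radius 1/56
input u1: applying the 2 nested substitutions gives center (-1/14, 4/7), radius 1/35
input u3: applying the 1 nested substitution gives center (0, 0), radius 1/5
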